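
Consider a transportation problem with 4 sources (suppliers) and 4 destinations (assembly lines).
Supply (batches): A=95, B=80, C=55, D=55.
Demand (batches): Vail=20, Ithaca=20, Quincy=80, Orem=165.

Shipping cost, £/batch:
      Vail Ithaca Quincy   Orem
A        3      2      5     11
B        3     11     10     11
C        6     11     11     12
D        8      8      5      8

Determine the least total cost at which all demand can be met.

2220

One minimum-cost allocation:
  A–Ithaca: 20 × £2 = £40
  A–Quincy: 75 × £5 = £375
  B–Vail: 20 × £3 = £60
  B–Orem: 60 × £11 = £660
  C–Orem: 55 × £12 = £660
  D–Quincy: 5 × £5 = £25
  D–Orem: 50 × £8 = £400
Total = 40 + 375 + 60 + 660 + 660 + 25 + 400 = £2220.
(Supply check: A ships 95; B ships 80; C ships 55; D ships 55.)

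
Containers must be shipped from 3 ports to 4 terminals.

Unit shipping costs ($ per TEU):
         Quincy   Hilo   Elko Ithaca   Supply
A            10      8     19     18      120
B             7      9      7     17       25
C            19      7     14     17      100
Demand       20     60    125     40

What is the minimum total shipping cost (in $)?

2975

One minimum-cost allocation:
  A–Quincy: 20 × $10 = $200
  A–Hilo: 60 × $8 = $480
  A–Ithaca: 40 × $18 = $720
  B–Elko: 25 × $7 = $175
  C–Elko: 100 × $14 = $1400
Total = 200 + 480 + 720 + 175 + 1400 = $2975.
(Supply check: A ships 120; B ships 25; C ships 100.)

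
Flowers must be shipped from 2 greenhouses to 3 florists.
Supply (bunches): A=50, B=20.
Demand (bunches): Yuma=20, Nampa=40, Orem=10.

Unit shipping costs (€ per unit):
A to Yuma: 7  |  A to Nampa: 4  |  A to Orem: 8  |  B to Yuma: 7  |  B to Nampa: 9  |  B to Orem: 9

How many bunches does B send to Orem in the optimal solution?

0

Solving gives:
  A→Nampa: 40 × €4 = €160
  A→Orem: 10 × €8 = €80
  B→Yuma: 20 × €7 = €140
Total cost = €380.
The route B→Orem is not used.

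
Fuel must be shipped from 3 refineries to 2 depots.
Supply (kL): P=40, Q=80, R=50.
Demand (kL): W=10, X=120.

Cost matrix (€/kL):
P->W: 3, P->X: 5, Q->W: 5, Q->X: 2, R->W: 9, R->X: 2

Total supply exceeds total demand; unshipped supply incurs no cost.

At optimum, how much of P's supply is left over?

30

Minimum-cost shipments:
  P–W: 10 kL
  Q–X: 70 kL
  R–X: 50 kL
Total cost = €270.
P ships 10 of its 40, leaving 30.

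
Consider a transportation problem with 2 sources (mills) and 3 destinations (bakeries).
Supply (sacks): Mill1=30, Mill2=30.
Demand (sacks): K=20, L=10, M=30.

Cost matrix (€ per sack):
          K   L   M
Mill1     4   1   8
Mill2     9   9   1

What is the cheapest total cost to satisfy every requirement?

120

An optimal shipping plan:
  Mill1→K: 20 × €4 = €80
  Mill1→L: 10 × €1 = €10
  Mill2→M: 30 × €1 = €30
Total = 80 + 10 + 30 = €120.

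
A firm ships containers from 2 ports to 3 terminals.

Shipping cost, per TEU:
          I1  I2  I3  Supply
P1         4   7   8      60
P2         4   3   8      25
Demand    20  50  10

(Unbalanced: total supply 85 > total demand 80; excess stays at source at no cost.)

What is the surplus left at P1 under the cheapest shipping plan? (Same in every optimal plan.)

Minimum-cost shipments:
  P1–I1: 20 × 4 = 80
  P1–I2: 25 × 7 = 175
  P1–I3: 10 × 8 = 80
  P2–I2: 25 × 3 = 75
Total cost = 410.
P1 ships 55 of its 60, leaving 5.

5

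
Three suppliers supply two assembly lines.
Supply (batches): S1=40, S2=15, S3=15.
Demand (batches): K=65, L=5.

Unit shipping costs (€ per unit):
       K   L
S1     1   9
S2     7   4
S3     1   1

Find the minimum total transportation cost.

An optimal shipping plan:
  S1->K: 40 × €1 = €40
  S2->K: 10 × €7 = €70
  S2->L: 5 × €4 = €20
  S3->K: 15 × €1 = €15
Total = 40 + 70 + 20 + 15 = €145.

145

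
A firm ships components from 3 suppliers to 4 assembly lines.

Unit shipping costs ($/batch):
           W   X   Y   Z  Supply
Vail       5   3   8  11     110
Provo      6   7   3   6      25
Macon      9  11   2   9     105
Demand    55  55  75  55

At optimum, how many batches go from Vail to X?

55

Optimal shipments:
  Vail->W: 55 batches
  Vail->X: 55 batches
  Provo->Z: 25 batches
  Macon->Y: 75 batches
  Macon->Z: 30 batches
Total cost = $1010.
So Vail→X carries 55 batches.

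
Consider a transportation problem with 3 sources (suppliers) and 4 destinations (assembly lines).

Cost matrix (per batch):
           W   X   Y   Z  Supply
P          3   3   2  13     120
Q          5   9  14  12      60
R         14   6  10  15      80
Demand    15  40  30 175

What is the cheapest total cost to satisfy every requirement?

2600

One minimum-cost allocation:
  P→W: 15 × 3 = 45
  P→X: 40 × 3 = 120
  P→Y: 30 × 2 = 60
  P→Z: 35 × 13 = 455
  Q→Z: 60 × 12 = 720
  R→Z: 80 × 15 = 1200
Total = 45 + 120 + 60 + 455 + 720 + 1200 = 2600.
(Supply check: P ships 120; Q ships 60; R ships 80.)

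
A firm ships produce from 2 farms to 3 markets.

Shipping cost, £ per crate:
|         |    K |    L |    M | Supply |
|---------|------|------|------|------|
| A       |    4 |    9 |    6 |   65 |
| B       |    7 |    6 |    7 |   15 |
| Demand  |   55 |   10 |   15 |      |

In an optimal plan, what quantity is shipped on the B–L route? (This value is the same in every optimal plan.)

Optimal shipments:
  A–K: 55 × £4 = £220
  A–M: 10 × £6 = £60
  B–L: 10 × £6 = £60
  B–M: 5 × £7 = £35
Total cost = £375.
So B→L carries 10 crates.

10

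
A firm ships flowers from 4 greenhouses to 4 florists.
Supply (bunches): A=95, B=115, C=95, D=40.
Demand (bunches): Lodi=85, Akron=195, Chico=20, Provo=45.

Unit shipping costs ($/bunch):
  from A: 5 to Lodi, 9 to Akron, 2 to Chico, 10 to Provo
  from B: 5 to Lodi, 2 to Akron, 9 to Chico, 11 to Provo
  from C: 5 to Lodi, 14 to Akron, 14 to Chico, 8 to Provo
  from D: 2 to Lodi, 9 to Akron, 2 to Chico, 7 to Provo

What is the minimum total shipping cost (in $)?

1670

An optimal shipping plan:
  A to Akron: 80 × $9 = $720
  A to Chico: 15 × $2 = $30
  B to Akron: 115 × $2 = $230
  C to Lodi: 50 × $5 = $250
  C to Provo: 45 × $8 = $360
  D to Lodi: 35 × $2 = $70
  D to Chico: 5 × $2 = $10
Total = 720 + 30 + 230 + 250 + 360 + 70 + 10 = $1670.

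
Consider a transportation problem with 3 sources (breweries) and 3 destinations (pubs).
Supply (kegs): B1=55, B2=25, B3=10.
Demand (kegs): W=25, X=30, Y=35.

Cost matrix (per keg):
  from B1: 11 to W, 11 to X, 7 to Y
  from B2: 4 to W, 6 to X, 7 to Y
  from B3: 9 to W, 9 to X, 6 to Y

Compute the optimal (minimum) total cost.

655

A cheapest plan:
  B1->X: 20 × 11 = 220
  B1->Y: 35 × 7 = 245
  B2->W: 25 × 4 = 100
  B3->X: 10 × 9 = 90
Total = 220 + 245 + 100 + 90 = 655.
(Supply check: B1 ships 55; B2 ships 25; B3 ships 10.)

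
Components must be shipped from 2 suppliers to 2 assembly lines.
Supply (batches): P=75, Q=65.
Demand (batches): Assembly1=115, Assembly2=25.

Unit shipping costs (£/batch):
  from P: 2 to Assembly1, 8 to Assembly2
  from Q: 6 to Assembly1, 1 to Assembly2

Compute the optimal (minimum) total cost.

415

A cheapest plan:
  P→Assembly1: 75 × £2 = £150
  Q→Assembly1: 40 × £6 = £240
  Q→Assembly2: 25 × £1 = £25
Total = 150 + 240 + 25 = £415.
(Supply check: P ships 75; Q ships 65.)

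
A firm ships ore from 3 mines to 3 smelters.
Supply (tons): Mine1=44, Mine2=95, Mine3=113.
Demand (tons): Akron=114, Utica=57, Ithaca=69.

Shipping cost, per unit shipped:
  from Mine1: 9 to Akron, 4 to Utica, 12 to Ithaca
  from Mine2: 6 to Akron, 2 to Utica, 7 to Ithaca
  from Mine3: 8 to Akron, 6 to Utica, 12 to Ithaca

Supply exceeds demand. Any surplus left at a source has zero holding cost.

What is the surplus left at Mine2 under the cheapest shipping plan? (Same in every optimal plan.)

Minimum-cost shipments:
  Mine1→Utica: 44 tons
  Mine2→Akron: 13 tons
  Mine2→Utica: 13 tons
  Mine2→Ithaca: 69 tons
  Mine3→Akron: 101 tons
Total cost = 1571.
Mine2 ships 95 of its 95, leaving 0.

0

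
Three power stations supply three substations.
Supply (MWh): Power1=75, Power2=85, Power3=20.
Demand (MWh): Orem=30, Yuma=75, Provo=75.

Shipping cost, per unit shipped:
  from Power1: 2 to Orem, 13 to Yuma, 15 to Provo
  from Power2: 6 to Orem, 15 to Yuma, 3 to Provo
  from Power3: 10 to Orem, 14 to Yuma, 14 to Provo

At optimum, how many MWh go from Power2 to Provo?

75

Optimal shipments:
  Power1–Orem: 30 × 2 = 60
  Power1–Yuma: 45 × 13 = 585
  Power2–Yuma: 10 × 15 = 150
  Power2–Provo: 75 × 3 = 225
  Power3–Yuma: 20 × 14 = 280
Total cost = 1300.
So Power2→Provo carries 75 MWh.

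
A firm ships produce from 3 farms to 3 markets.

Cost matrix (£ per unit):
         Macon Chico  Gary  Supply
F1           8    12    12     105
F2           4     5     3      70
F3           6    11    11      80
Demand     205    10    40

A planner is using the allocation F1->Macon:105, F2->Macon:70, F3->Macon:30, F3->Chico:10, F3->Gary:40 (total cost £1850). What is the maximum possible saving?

280

Current plan cost = 105·8 + 70·4 + 30·6 + 10·11 + 40·11 = £1850.
Optimal plan:
  F1–Macon: 105 crates
  F2–Macon: 20 crates
  F2–Chico: 10 crates
  F2–Gary: 40 crates
  F3–Macon: 80 crates
Optimal cost = £1570.
Saving = 1850 − 1570 = £280.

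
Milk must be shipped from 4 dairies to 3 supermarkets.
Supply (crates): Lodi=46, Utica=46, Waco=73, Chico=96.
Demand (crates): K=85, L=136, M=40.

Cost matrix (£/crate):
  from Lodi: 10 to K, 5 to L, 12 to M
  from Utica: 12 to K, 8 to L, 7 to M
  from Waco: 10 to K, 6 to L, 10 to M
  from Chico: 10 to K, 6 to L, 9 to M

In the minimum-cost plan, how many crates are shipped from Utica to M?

Solving gives:
  Lodi->L: 46 × £5 = £230
  Utica->K: 6 × £12 = £72
  Utica->M: 40 × £7 = £280
  Waco->K: 73 × £10 = £730
  Chico->K: 6 × £10 = £60
  Chico->L: 90 × £6 = £540
Total cost = £1912.
So Utica→M carries 40 crates.

40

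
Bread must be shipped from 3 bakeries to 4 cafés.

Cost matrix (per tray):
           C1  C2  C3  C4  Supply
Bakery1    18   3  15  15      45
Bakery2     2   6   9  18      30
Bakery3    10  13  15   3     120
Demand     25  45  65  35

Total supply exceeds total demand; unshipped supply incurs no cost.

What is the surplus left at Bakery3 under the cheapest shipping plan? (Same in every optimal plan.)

25

Minimum-cost shipments:
  Bakery1 to C2: 45 × 3 = 135
  Bakery2 to C1: 25 × 2 = 50
  Bakery2 to C3: 5 × 9 = 45
  Bakery3 to C3: 60 × 15 = 900
  Bakery3 to C4: 35 × 3 = 105
Total cost = 1235.
Bakery3 ships 95 of its 120, leaving 25.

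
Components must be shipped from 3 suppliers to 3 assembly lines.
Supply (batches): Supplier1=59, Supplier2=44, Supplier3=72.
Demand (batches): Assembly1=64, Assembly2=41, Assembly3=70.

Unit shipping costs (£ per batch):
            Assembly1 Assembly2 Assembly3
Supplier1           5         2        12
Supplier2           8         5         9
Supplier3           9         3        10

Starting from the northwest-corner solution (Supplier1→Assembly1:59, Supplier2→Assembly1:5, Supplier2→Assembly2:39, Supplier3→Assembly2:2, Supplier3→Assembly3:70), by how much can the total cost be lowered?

Current plan cost = 59·5 + 5·8 + 39·5 + 2·3 + 70·10 = £1236.
Optimal plan:
  Supplier1 to Assembly1: 59 × £5 = £295
  Supplier2 to Assembly3: 44 × £9 = £396
  Supplier3 to Assembly1: 5 × £9 = £45
  Supplier3 to Assembly2: 41 × £3 = £123
  Supplier3 to Assembly3: 26 × £10 = £260
Optimal cost = £1119.
Saving = 1236 − 1119 = £117.

117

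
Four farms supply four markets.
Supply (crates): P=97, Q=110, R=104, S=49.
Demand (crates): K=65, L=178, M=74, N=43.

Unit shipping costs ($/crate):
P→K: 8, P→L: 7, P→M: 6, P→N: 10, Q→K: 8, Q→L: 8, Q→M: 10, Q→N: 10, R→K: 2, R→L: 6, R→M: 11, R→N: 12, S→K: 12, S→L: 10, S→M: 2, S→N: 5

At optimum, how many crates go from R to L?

The minimum-cost plan:
  P->L: 72 × $7 = $504
  P->M: 25 × $6 = $150
  Q->L: 67 × $8 = $536
  Q->N: 43 × $10 = $430
  R->K: 65 × $2 = $130
  R->L: 39 × $6 = $234
  S->M: 49 × $2 = $98
Total cost = $2082.
So R→L carries 39 crates.

39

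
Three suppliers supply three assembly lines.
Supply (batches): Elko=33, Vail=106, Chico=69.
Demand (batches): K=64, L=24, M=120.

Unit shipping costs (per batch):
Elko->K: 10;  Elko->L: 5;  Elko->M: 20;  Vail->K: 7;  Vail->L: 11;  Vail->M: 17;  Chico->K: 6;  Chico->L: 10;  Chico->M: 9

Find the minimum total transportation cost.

An optimal shipping plan:
  Elko→L: 24 × 5 = 120
  Elko→M: 9 × 20 = 180
  Vail→K: 64 × 7 = 448
  Vail→M: 42 × 17 = 714
  Chico→M: 69 × 9 = 621
Total = 120 + 180 + 448 + 714 + 621 = 2083.
(Supply check: Elko ships 33; Vail ships 106; Chico ships 69.)

2083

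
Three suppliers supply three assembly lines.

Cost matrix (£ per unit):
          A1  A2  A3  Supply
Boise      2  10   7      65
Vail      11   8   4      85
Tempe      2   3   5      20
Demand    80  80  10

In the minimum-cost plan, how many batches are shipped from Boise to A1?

65

Optimal shipments:
  Boise–A1: 65 × £2 = £130
  Vail–A2: 75 × £8 = £600
  Vail–A3: 10 × £4 = £40
  Tempe–A1: 15 × £2 = £30
  Tempe–A2: 5 × £3 = £15
Total cost = £815.
So Boise→A1 carries 65 batches.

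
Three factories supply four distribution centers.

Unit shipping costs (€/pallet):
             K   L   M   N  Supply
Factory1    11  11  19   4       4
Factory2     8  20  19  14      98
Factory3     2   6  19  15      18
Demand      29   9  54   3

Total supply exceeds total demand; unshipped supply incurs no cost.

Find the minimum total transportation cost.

A cheapest plan:
  Factory1–L: 1 × €11 = €11
  Factory1–N: 3 × €4 = €12
  Factory2–K: 19 × €8 = €152
  Factory2–M: 54 × €19 = €1026
  Factory3–K: 10 × €2 = €20
  Factory3–L: 8 × €6 = €48
Total = 11 + 12 + 152 + 1026 + 20 + 48 = €1269.
(Supply check: Factory1 ships 4; Factory2 ships 73; Factory3 ships 18.)

1269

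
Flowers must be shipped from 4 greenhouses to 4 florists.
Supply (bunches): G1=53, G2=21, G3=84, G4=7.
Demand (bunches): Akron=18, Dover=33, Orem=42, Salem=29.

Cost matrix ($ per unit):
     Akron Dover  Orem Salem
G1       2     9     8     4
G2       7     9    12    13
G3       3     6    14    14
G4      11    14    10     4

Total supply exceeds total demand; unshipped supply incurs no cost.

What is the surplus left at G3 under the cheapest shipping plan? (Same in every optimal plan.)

An optimal plan:
  G1 to Orem: 31 × $8 = $248
  G1 to Salem: 22 × $4 = $88
  G2 to Orem: 11 × $12 = $132
  G3 to Akron: 18 × $3 = $54
  G3 to Dover: 33 × $6 = $198
  G4 to Salem: 7 × $4 = $28
Total cost = $748.
G3 ships 51 of its 84, leaving 33.

33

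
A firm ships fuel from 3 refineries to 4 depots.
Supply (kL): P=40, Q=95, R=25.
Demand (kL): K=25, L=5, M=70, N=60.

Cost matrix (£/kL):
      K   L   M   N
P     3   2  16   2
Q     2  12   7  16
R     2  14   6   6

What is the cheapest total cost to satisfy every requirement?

770

An optimal shipping plan:
  P to L: 5 kL
  P to N: 35 kL
  Q to K: 25 kL
  Q to M: 70 kL
  R to N: 25 kL
Total cost = £770.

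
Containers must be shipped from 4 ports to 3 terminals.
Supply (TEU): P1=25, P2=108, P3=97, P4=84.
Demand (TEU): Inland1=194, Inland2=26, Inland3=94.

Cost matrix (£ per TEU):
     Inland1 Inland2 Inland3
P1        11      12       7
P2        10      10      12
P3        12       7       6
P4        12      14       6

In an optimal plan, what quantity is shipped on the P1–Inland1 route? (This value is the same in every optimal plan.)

Solving gives:
  P1→Inland1: 25 × £11 = £275
  P2→Inland1: 108 × £10 = £1080
  P3→Inland1: 61 × £12 = £732
  P3→Inland2: 26 × £7 = £182
  P3→Inland3: 10 × £6 = £60
  P4→Inland3: 84 × £6 = £504
Total cost = £2833.
So P1→Inland1 carries 25 TEU.

25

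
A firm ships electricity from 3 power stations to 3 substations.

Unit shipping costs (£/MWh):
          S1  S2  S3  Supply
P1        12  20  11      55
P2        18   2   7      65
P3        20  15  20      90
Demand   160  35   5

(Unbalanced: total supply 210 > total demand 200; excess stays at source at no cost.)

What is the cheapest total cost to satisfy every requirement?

Optimal allocation:
  P1–S1: 55 × £12 = £660
  P2–S1: 25 × £18 = £450
  P2–S2: 35 × £2 = £70
  P2–S3: 5 × £7 = £35
  P3–S1: 80 × £20 = £1600
Total = 660 + 450 + 70 + 35 + 1600 = £2815.

2815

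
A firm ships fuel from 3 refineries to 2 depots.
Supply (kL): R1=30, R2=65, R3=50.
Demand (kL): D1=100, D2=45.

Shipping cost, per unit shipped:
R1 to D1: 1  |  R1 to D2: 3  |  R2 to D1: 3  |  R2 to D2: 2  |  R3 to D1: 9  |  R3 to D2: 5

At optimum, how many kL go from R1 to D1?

The minimum-cost plan:
  R1->D1: 30 × 1 = 30
  R2->D1: 65 × 3 = 195
  R3->D1: 5 × 9 = 45
  R3->D2: 45 × 5 = 225
Total cost = 495.
So R1→D1 carries 30 kL.

30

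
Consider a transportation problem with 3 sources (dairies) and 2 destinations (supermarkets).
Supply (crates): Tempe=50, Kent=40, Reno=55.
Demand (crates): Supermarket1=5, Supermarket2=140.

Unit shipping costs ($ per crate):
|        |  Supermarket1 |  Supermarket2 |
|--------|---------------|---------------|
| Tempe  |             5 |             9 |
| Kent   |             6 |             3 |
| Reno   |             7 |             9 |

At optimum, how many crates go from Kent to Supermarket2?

Solving gives:
  Tempe->Supermarket1: 5 × $5 = $25
  Tempe->Supermarket2: 45 × $9 = $405
  Kent->Supermarket2: 40 × $3 = $120
  Reno->Supermarket2: 55 × $9 = $495
Total cost = $1045.
So Kent→Supermarket2 carries 40 crates.

40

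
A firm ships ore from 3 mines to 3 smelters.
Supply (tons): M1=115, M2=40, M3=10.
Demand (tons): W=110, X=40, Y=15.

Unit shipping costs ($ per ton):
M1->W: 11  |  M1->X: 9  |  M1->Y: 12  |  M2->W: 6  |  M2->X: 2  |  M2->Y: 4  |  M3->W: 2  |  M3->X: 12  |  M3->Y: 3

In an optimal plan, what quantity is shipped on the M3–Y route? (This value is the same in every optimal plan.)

0

Optimal shipments:
  M1–W: 100 × $11 = $1100
  M1–X: 15 × $9 = $135
  M2–X: 25 × $2 = $50
  M2–Y: 15 × $4 = $60
  M3–W: 10 × $2 = $20
Total cost = $1365.
The route M3→Y is not used.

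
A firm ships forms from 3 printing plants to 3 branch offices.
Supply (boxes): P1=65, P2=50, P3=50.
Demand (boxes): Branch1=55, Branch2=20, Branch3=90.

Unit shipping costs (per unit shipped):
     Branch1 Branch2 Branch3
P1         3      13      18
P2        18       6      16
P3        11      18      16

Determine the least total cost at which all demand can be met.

1745

An optimal shipping plan:
  P1–Branch1: 55 × 3 = 165
  P1–Branch3: 10 × 18 = 180
  P2–Branch2: 20 × 6 = 120
  P2–Branch3: 30 × 16 = 480
  P3–Branch3: 50 × 16 = 800
Total = 165 + 180 + 120 + 480 + 800 = 1745.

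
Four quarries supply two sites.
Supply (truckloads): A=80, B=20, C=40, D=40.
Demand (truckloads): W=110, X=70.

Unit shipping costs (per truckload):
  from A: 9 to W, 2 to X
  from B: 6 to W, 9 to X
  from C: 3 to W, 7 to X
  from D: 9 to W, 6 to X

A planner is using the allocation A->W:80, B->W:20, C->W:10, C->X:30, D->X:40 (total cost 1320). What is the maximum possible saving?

Current plan cost = 80·9 + 20·6 + 10·3 + 30·7 + 40·6 = 1320.
Optimal plan:
  A–W: 10 truckloads
  A–X: 70 truckloads
  B–W: 20 truckloads
  C–W: 40 truckloads
  D–W: 40 truckloads
Optimal cost = 830.
Saving = 1320 − 830 = 490.

490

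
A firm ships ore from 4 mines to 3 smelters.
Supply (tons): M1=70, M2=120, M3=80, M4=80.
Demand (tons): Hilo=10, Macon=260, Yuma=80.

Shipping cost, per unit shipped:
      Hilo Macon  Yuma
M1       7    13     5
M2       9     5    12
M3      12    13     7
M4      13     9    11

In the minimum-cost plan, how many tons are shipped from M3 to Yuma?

20

Optimal shipments:
  M1–Hilo: 10 tons
  M1–Yuma: 60 tons
  M2–Macon: 120 tons
  M3–Macon: 60 tons
  M3–Yuma: 20 tons
  M4–Macon: 80 tons
Total cost = 2610.
So M3→Yuma carries 20 tons.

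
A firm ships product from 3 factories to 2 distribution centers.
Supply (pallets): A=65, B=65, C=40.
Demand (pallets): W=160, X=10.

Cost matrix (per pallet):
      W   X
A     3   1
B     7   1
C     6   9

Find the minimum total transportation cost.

An optimal shipping plan:
  A->W: 65 × 3 = 195
  B->W: 55 × 7 = 385
  B->X: 10 × 1 = 10
  C->W: 40 × 6 = 240
Total = 195 + 385 + 10 + 240 = 830.
(Supply check: A ships 65; B ships 65; C ships 40.)

830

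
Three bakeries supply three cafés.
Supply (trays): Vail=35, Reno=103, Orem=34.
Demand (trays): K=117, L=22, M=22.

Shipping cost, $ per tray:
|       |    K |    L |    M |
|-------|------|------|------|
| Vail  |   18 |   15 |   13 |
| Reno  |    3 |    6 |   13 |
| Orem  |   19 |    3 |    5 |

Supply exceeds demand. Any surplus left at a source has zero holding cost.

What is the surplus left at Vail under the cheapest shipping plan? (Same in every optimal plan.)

An optimal plan:
  Vail–K: 14 × $18 = $252
  Vail–M: 10 × $13 = $130
  Reno–K: 103 × $3 = $309
  Orem–L: 22 × $3 = $66
  Orem–M: 12 × $5 = $60
Total cost = $817.
Vail ships 24 of its 35, leaving 11.

11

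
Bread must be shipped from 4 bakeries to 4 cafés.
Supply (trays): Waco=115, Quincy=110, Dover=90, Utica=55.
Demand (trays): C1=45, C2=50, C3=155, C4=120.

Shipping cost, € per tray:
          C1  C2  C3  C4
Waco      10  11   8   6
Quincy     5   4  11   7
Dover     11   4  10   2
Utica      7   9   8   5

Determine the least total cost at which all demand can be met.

2025

One minimum-cost allocation:
  Waco–C3: 115 × €8 = €920
  Quincy–C1: 45 × €5 = €225
  Quincy–C2: 50 × €4 = €200
  Quincy–C4: 15 × €7 = €105
  Dover–C4: 90 × €2 = €180
  Utica–C3: 40 × €8 = €320
  Utica–C4: 15 × €5 = €75
Total = 920 + 225 + 200 + 105 + 180 + 320 + 75 = €2025.
(Supply check: Waco ships 115; Quincy ships 110; Dover ships 90; Utica ships 55.)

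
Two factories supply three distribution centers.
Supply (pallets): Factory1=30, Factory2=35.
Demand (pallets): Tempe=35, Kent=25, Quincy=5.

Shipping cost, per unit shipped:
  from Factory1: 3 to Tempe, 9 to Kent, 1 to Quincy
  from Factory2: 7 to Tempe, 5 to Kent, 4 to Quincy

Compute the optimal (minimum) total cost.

270

Optimal allocation:
  Factory1→Tempe: 30 pallets
  Factory2→Tempe: 5 pallets
  Factory2→Kent: 25 pallets
  Factory2→Quincy: 5 pallets
Total cost = 270.
(Supply check: Factory1 ships 30; Factory2 ships 35.)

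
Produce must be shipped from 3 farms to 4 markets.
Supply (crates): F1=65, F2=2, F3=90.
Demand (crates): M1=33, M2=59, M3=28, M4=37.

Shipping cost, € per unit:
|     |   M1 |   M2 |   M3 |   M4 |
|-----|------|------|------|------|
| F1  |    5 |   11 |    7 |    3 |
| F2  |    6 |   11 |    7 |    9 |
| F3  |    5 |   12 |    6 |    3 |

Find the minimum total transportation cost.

1093

A cheapest plan:
  F1->M2: 57 × €11 = €627
  F1->M4: 8 × €3 = €24
  F2->M2: 2 × €11 = €22
  F3->M1: 33 × €5 = €165
  F3->M3: 28 × €6 = €168
  F3->M4: 29 × €3 = €87
Total = 627 + 24 + 22 + 165 + 168 + 87 = €1093.
(Supply check: F1 ships 65; F2 ships 2; F3 ships 90.)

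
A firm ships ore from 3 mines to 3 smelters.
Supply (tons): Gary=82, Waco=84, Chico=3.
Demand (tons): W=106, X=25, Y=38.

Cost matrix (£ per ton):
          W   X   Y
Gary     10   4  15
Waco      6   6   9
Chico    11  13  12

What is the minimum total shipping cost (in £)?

Optimal allocation:
  Gary–W: 57 tons
  Gary–X: 25 tons
  Waco–W: 49 tons
  Waco–Y: 35 tons
  Chico–Y: 3 tons
Total cost = £1315.
(Supply check: Gary ships 82; Waco ships 84; Chico ships 3.)

1315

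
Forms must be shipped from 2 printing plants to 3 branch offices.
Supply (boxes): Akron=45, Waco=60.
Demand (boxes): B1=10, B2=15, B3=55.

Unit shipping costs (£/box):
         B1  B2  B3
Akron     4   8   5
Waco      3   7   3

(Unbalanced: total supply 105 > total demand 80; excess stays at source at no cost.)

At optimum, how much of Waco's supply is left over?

0

An optimal plan:
  Akron→B1: 10 × £4 = £40
  Akron→B2: 10 × £8 = £80
  Waco→B2: 5 × £7 = £35
  Waco→B3: 55 × £3 = £165
Total cost = £320.
Waco ships 60 of its 60, leaving 0.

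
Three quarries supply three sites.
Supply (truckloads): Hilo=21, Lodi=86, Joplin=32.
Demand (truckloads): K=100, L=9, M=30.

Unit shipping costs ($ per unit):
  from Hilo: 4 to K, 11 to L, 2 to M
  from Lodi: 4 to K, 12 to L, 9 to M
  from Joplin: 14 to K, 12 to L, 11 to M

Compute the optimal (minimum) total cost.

775

Optimal allocation:
  Hilo–K: 14 × $4 = $56
  Hilo–M: 7 × $2 = $14
  Lodi–K: 86 × $4 = $344
  Joplin–L: 9 × $12 = $108
  Joplin–M: 23 × $11 = $253
Total = 56 + 14 + 344 + 108 + 253 = $775.
(Supply check: Hilo ships 21; Lodi ships 86; Joplin ships 32.)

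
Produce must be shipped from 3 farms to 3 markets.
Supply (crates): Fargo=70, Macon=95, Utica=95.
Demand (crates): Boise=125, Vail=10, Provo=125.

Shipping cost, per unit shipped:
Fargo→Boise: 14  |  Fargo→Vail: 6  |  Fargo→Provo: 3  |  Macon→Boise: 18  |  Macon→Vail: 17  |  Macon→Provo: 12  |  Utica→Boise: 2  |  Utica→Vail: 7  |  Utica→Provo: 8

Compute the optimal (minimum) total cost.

Optimal allocation:
  Fargo->Vail: 10 × 6 = 60
  Fargo->Provo: 60 × 3 = 180
  Macon->Boise: 30 × 18 = 540
  Macon->Provo: 65 × 12 = 780
  Utica->Boise: 95 × 2 = 190
Total = 60 + 180 + 540 + 780 + 190 = 1750.

1750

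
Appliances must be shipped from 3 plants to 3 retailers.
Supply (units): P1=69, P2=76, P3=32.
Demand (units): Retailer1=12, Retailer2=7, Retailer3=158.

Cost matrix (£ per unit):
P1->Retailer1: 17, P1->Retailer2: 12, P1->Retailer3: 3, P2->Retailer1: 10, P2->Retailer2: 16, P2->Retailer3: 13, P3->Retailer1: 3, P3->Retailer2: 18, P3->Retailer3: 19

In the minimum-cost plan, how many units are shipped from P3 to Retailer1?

Solving gives:
  P1->Retailer3: 69 units
  P2->Retailer3: 76 units
  P3->Retailer1: 12 units
  P3->Retailer2: 7 units
  P3->Retailer3: 13 units
Total cost = £1604.
So P3→Retailer1 carries 12 units.

12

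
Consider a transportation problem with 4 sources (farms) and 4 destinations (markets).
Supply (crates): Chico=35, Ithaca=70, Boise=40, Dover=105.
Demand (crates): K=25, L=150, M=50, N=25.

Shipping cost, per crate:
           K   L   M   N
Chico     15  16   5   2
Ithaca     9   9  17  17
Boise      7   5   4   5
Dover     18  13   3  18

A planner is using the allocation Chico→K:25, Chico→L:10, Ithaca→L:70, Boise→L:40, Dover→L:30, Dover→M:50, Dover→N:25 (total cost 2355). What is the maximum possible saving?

460

Current plan cost = 25·15 + 10·16 + 70·9 + 40·5 + 30·13 + 50·3 + 25·18 = 2355.
Optimal plan:
  Chico–K: 10 × 15 = 150
  Chico–N: 25 × 2 = 50
  Ithaca–K: 15 × 9 = 135
  Ithaca–L: 55 × 9 = 495
  Boise–L: 40 × 5 = 200
  Dover–L: 55 × 13 = 715
  Dover–M: 50 × 3 = 150
Optimal cost = 1895.
Saving = 2355 − 1895 = 460.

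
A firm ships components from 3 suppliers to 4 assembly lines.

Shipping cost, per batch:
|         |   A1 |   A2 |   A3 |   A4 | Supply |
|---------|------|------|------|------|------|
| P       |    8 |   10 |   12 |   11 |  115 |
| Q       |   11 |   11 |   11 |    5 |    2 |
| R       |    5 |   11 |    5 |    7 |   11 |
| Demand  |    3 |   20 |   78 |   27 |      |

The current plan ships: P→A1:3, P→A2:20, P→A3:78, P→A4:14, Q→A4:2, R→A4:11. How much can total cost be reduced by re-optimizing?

Current plan cost = 3·8 + 20·10 + 78·12 + 14·11 + 2·5 + 11·7 = 1401.
Optimal plan:
  P→A1: 3 batches
  P→A2: 20 batches
  P→A3: 67 batches
  P→A4: 25 batches
  Q→A4: 2 batches
  R→A3: 11 batches
Optimal cost = 1368.
Saving = 1401 − 1368 = 33.

33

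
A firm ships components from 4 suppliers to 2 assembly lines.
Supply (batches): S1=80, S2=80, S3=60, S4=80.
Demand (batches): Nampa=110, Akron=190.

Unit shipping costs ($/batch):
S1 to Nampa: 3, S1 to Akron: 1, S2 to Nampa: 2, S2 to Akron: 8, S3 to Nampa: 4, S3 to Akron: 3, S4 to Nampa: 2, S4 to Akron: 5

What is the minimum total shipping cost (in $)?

730

One minimum-cost allocation:
  S1->Akron: 80 batches
  S2->Nampa: 80 batches
  S3->Akron: 60 batches
  S4->Nampa: 30 batches
  S4->Akron: 50 batches
Total cost = $730.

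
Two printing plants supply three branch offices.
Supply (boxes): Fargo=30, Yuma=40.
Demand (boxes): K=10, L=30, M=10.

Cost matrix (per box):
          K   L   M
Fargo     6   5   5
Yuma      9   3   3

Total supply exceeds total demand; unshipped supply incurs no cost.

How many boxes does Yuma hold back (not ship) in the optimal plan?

Minimum-cost shipments:
  Fargo to K: 10 × 6 = 60
  Yuma to L: 30 × 3 = 90
  Yuma to M: 10 × 3 = 30
Total cost = 180.
Yuma ships 40 of its 40, leaving 0.

0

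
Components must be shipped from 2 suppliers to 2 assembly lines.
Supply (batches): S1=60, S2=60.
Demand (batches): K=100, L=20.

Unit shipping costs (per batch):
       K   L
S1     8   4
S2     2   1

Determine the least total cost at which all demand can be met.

A cheapest plan:
  S1->K: 40 × 8 = 320
  S1->L: 20 × 4 = 80
  S2->K: 60 × 2 = 120
Total = 320 + 80 + 120 = 520.
(Supply check: S1 ships 60; S2 ships 60.)

520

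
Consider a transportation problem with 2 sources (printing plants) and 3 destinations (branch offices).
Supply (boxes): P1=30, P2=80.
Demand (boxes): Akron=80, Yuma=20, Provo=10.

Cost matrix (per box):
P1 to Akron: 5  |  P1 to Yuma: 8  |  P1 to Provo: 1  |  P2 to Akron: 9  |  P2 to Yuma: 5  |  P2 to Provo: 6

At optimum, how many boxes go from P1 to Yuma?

Optimal shipments:
  P1->Akron: 20 × 5 = 100
  P1->Provo: 10 × 1 = 10
  P2->Akron: 60 × 9 = 540
  P2->Yuma: 20 × 5 = 100
Total cost = 750.
The route P1→Yuma is not used.

0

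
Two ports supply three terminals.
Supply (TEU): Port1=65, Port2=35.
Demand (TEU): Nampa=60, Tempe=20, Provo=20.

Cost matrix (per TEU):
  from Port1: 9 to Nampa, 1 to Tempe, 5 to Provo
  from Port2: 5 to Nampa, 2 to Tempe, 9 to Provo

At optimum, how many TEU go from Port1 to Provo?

20

Optimal shipments:
  Port1 to Nampa: 25 × 9 = 225
  Port1 to Tempe: 20 × 1 = 20
  Port1 to Provo: 20 × 5 = 100
  Port2 to Nampa: 35 × 5 = 175
Total cost = 520.
So Port1→Provo carries 20 TEU.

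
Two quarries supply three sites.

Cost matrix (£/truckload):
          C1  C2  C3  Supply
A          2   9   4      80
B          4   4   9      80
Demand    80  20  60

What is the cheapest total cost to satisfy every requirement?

A cheapest plan:
  A->C1: 20 truckloads
  A->C3: 60 truckloads
  B->C1: 60 truckloads
  B->C2: 20 truckloads
Total cost = £600.

600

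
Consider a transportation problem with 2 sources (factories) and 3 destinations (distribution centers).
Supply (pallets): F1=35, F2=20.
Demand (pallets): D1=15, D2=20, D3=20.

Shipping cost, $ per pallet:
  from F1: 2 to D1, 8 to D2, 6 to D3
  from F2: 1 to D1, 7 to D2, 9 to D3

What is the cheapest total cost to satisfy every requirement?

290

Optimal allocation:
  F1 to D1: 15 × $2 = $30
  F1 to D3: 20 × $6 = $120
  F2 to D2: 20 × $7 = $140
Total = 30 + 120 + 140 = $290.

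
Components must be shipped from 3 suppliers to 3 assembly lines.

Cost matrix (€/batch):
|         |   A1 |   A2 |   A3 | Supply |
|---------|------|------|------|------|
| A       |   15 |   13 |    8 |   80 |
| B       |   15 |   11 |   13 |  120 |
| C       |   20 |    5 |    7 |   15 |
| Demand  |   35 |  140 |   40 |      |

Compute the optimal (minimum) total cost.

2305

A cheapest plan:
  A–A1: 35 × €15 = €525
  A–A2: 5 × €13 = €65
  A–A3: 40 × €8 = €320
  B–A2: 120 × €11 = €1320
  C–A2: 15 × €5 = €75
Total = 525 + 65 + 320 + 1320 + 75 = €2305.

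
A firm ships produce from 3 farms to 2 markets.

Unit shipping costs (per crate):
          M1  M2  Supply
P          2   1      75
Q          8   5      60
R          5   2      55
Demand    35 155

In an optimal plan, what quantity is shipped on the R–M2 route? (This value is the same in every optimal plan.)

The minimum-cost plan:
  P->M1: 35 crates
  P->M2: 40 crates
  Q->M2: 60 crates
  R->M2: 55 crates
Total cost = 520.
So R→M2 carries 55 crates.

55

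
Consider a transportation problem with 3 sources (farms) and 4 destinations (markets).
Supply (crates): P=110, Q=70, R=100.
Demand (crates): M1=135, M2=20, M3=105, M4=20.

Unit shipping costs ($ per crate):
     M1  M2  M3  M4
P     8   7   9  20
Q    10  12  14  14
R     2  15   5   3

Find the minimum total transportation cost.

1915

A cheapest plan:
  P–M2: 20 × $7 = $140
  P–M3: 90 × $9 = $810
  Q–M1: 70 × $10 = $700
  R–M1: 65 × $2 = $130
  R–M3: 15 × $5 = $75
  R–M4: 20 × $3 = $60
Total = 140 + 810 + 700 + 130 + 75 + 60 = $1915.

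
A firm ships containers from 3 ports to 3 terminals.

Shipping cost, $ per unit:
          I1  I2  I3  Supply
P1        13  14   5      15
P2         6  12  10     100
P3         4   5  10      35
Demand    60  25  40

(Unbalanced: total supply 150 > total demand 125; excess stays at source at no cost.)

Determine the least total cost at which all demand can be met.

An optimal shipping plan:
  P1->I3: 15 TEU
  P2->I1: 50 TEU
  P2->I3: 25 TEU
  P3->I1: 10 TEU
  P3->I2: 25 TEU
Total cost = $790.
(Supply check: P1 ships 15; P2 ships 75; P3 ships 35.)

790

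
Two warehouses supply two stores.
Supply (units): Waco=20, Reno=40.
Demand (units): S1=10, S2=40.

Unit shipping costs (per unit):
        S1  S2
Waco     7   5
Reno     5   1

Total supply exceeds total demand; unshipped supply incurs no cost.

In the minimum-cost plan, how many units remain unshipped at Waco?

10

An optimal plan:
  Waco→S1: 10 units
  Reno→S2: 40 units
Total cost = 110.
Waco ships 10 of its 20, leaving 10.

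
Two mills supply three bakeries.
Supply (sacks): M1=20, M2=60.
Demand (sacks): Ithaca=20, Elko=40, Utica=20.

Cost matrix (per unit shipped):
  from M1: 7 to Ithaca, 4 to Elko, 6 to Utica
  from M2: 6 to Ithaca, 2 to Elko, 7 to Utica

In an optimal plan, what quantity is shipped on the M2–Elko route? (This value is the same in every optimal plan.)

The minimum-cost plan:
  M1->Utica: 20 sacks
  M2->Ithaca: 20 sacks
  M2->Elko: 40 sacks
Total cost = 320.
So M2→Elko carries 40 sacks.

40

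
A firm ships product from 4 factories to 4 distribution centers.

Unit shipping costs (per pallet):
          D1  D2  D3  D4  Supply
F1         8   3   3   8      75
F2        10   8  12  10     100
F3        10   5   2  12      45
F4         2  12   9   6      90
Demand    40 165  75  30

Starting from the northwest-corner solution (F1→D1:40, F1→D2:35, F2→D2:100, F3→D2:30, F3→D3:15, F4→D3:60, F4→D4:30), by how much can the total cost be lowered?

570

Current plan cost = 40·8 + 35·3 + 100·8 + 30·5 + 15·2 + 60·9 + 30·6 = 2125.
Optimal plan:
  F1–D2: 65 pallets
  F1–D3: 10 pallets
  F2–D2: 100 pallets
  F3–D3: 45 pallets
  F4–D1: 40 pallets
  F4–D3: 20 pallets
  F4–D4: 30 pallets
Optimal cost = 1555.
Saving = 2125 − 1555 = 570.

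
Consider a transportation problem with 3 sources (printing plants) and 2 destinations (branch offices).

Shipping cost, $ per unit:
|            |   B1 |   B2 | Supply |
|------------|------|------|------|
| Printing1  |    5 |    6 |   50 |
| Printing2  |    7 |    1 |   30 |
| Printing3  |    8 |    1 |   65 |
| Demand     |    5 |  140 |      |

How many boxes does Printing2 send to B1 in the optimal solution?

Optimal shipments:
  Printing1->B1: 5 boxes
  Printing1->B2: 45 boxes
  Printing2->B2: 30 boxes
  Printing3->B2: 65 boxes
Total cost = $390.
The route Printing2→B1 is not used.

0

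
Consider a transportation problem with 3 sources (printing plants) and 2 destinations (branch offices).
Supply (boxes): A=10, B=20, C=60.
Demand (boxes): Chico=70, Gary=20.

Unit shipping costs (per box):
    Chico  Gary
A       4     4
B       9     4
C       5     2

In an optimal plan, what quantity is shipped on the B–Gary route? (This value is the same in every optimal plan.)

20

The minimum-cost plan:
  A–Chico: 10 × 4 = 40
  B–Gary: 20 × 4 = 80
  C–Chico: 60 × 5 = 300
Total cost = 420.
So B→Gary carries 20 boxes.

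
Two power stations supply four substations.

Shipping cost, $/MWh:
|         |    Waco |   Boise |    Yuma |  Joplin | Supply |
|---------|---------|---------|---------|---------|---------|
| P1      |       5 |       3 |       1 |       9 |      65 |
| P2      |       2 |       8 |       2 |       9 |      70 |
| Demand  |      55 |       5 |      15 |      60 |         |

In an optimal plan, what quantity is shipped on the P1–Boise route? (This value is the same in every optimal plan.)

5

Optimal shipments:
  P1–Boise: 5 MWh
  P1–Yuma: 15 MWh
  P1–Joplin: 45 MWh
  P2–Waco: 55 MWh
  P2–Joplin: 15 MWh
Total cost = $680.
So P1→Boise carries 5 MWh.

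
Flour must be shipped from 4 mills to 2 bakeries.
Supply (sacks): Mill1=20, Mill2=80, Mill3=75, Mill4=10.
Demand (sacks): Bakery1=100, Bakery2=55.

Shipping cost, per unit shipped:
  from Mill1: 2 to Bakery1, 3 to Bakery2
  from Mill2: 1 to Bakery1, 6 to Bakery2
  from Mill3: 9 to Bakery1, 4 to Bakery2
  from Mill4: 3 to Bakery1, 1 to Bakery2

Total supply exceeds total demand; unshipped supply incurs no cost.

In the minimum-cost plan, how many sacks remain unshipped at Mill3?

Minimum-cost shipments:
  Mill1 to Bakery1: 20 × 2 = 40
  Mill2 to Bakery1: 80 × 1 = 80
  Mill3 to Bakery2: 45 × 4 = 180
  Mill4 to Bakery2: 10 × 1 = 10
Total cost = 310.
Mill3 ships 45 of its 75, leaving 30.

30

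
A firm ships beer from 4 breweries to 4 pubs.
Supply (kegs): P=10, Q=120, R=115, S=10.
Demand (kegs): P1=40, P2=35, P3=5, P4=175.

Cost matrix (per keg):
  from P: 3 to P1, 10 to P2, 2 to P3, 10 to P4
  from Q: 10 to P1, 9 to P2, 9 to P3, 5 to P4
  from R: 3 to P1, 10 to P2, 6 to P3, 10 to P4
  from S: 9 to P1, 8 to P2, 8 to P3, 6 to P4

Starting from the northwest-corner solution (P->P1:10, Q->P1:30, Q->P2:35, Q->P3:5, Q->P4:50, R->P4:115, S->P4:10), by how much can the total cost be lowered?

560

Current plan cost = 10·3 + 30·10 + 35·9 + 5·9 + 50·5 + 115·10 + 10·6 = 2150.
Optimal plan:
  P to P3: 5 × 2 = 10
  P to P4: 5 × 10 = 50
  Q to P4: 120 × 5 = 600
  R to P1: 40 × 3 = 120
  R to P2: 35 × 10 = 350
  R to P4: 40 × 10 = 400
  S to P4: 10 × 6 = 60
Optimal cost = 1590.
Saving = 2150 − 1590 = 560.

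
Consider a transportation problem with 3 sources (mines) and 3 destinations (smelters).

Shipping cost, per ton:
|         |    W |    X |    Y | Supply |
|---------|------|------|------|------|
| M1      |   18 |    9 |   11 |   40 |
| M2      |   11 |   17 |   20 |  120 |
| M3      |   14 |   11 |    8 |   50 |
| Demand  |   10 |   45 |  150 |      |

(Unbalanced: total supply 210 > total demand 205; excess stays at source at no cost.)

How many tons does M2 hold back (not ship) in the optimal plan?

Minimum-cost shipments:
  M1–Y: 40 × 11 = 440
  M2–W: 10 × 11 = 110
  M2–X: 45 × 17 = 765
  M2–Y: 60 × 20 = 1200
  M3–Y: 50 × 8 = 400
Total cost = 2915.
M2 ships 115 of its 120, leaving 5.

5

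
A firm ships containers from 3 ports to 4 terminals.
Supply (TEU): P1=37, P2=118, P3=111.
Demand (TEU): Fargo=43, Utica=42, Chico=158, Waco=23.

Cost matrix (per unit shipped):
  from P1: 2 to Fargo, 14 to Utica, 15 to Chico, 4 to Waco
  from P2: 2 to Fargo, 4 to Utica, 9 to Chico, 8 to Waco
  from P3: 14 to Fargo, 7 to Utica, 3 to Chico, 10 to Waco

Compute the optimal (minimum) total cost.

1102

A cheapest plan:
  P1->Fargo: 14 TEU
  P1->Waco: 23 TEU
  P2->Fargo: 29 TEU
  P2->Utica: 42 TEU
  P2->Chico: 47 TEU
  P3->Chico: 111 TEU
Total cost = 1102.
(Supply check: P1 ships 37; P2 ships 118; P3 ships 111.)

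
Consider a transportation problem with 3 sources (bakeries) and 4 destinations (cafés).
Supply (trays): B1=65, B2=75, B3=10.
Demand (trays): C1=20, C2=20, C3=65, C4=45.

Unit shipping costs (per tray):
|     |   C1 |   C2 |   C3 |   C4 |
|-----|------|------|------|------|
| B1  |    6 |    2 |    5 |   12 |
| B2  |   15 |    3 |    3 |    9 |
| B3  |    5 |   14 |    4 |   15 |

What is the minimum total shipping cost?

820

An optimal shipping plan:
  B1 to C1: 10 × 6 = 60
  B1 to C2: 20 × 2 = 40
  B1 to C3: 35 × 5 = 175
  B2 to C3: 30 × 3 = 90
  B2 to C4: 45 × 9 = 405
  B3 to C1: 10 × 5 = 50
Total = 60 + 40 + 175 + 90 + 405 + 50 = 820.
(Supply check: B1 ships 65; B2 ships 75; B3 ships 10.)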